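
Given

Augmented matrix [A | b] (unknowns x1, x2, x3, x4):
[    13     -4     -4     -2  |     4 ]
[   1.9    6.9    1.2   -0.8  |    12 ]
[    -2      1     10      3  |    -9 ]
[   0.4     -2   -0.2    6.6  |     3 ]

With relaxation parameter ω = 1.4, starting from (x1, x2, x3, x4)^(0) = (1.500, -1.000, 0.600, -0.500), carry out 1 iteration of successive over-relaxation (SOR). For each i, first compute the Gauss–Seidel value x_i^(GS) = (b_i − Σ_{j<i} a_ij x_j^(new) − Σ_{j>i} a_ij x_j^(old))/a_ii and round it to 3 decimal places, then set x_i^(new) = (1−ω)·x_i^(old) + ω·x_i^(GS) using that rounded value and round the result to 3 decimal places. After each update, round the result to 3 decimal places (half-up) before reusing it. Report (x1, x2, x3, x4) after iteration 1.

(-0.449, 2.780, -1.805, 1.977)

Iteration 1:
  x1: GS value = (4 - (-4)·-1.000 - (-4)·0.600 - (-2)·-0.500) / (13) = 0.108;  x1 ← (1−ω)·1.500 + ω·0.108 = -0.449
  x2: GS value = (12 - (1.9)·-0.449 - (1.2)·0.600 - (-0.8)·-0.500) / (6.9) = 1.700;  x2 ← (1−ω)·-1.000 + ω·1.700 = 2.780
  x3: GS value = (-9 - (-2)·-0.449 - (1)·2.780 - (3)·-0.500) / (10) = -1.118;  x3 ← (1−ω)·0.600 + ω·-1.118 = -1.805
  x4: GS value = (3 - (0.4)·-0.449 - (-2)·2.780 - (-0.2)·-1.805) / (6.6) = 1.269;  x4 ← (1−ω)·-0.500 + ω·1.269 = 1.977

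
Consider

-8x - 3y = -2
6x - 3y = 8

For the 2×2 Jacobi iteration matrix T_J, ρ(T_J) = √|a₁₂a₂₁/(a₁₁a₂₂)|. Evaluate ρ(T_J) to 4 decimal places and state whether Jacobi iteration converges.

a₁₂a₂₁/(a₁₁a₂₂) = (-3)·(6) / ((-8)·(-3)) = -0.750000
ρ = √|-0.750000| = √0.750000 = 0.8660
ρ < 1, so Jacobi converges

0.8660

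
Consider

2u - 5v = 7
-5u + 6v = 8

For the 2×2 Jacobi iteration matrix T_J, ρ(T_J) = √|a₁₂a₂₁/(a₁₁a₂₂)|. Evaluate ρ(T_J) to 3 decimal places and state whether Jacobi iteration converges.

1.443

a₁₂a₂₁/(a₁₁a₂₂) = (-5)·(-5) / ((2)·(6)) = 2.083333
ρ = √|2.083333| = √2.083333 = 1.443
ρ > 1, so Jacobi diverges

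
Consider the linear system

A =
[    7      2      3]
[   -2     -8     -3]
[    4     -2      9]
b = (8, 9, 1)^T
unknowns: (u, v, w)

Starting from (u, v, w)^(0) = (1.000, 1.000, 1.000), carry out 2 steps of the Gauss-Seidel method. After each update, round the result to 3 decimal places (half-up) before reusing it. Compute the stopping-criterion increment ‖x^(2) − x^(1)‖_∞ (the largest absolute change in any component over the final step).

1.360

Iteration 1:
  u = (8 - (2)·1.000 - (3)·1.000) / (7) = 0.429
  v = (9 - (-2)·0.429 - (-3)·1.000) / (-8) = -1.607
  w = (1 - (4)·0.429 - (-2)·-1.607) / (9) = -0.437
Iteration 2:
  u = (8 - (2)·-1.607 - (3)·-0.437) / (7) = 1.789
  v = (9 - (-2)·1.789 - (-3)·-0.437) / (-8) = -1.408
  w = (1 - (4)·1.789 - (-2)·-1.408) / (9) = -0.997
Change: (1.360, 0.199, -0.560) → max |·| = 1.360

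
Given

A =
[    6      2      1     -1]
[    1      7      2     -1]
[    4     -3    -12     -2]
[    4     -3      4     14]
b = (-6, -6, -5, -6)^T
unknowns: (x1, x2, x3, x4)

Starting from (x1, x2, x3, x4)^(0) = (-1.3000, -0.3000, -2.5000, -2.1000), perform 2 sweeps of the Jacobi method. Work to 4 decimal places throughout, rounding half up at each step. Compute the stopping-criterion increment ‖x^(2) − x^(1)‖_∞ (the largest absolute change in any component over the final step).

0.9551

Iteration 1:
  x1 = (-6 - (2)·-0.3000 - (1)·-2.5000 - (-1)·-2.1000) / (6) = -0.8333
  x2 = (-6 - (1)·-1.3000 - (2)·-2.5000 - (-1)·-2.1000) / (7) = -0.2571
  x3 = (-5 - (4)·-1.3000 - (-3)·-0.3000 - (-2)·-2.1000) / (-12) = 0.4083
  x4 = (-6 - (4)·-1.3000 - (-3)·-0.3000 - (4)·-2.5000) / (14) = 0.5929
Iteration 2:
  x1 = (-6 - (2)·-0.2571 - (1)·0.4083 - (-1)·0.5929) / (6) = -0.8835
  x2 = (-6 - (1)·-0.8333 - (2)·0.4083 - (-1)·0.5929) / (7) = -0.7701
  x3 = (-5 - (4)·-0.8333 - (-3)·-0.2571 - (-2)·0.5929) / (-12) = 0.1044
  x4 = (-6 - (4)·-0.8333 - (-3)·-0.2571 - (4)·0.4083) / (14) = -0.3622
Change: (-0.0502, -0.5130, -0.3039, -0.9551) → max |·| = 0.9551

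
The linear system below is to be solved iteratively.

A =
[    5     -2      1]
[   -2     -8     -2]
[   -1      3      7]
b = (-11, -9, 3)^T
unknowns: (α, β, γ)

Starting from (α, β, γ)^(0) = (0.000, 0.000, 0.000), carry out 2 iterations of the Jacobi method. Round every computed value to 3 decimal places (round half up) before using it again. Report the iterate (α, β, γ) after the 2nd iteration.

Iteration 1:
  α = (-11 - (-2)·0.000 - (1)·0.000) / (5) = -2.200
  β = (-9 - (-2)·0.000 - (-2)·0.000) / (-8) = 1.125
  γ = (3 - (-1)·0.000 - (3)·0.000) / (7) = 0.429
Iteration 2:
  α = (-11 - (-2)·1.125 - (1)·0.429) / (5) = -1.836
  β = (-9 - (-2)·-2.200 - (-2)·0.429) / (-8) = 1.568
  γ = (3 - (-1)·-2.200 - (3)·1.125) / (7) = -0.368

(-1.836, 1.568, -0.368)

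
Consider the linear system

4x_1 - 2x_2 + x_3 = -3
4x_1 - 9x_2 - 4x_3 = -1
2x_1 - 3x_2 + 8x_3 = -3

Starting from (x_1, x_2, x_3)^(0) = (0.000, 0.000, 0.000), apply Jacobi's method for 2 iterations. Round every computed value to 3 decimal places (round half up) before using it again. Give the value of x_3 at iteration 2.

Iteration 1:
  x_1 = (-3 - (-2)·0.000 - (1)·0.000) / (4) = -0.750
  x_2 = (-1 - (4)·0.000 - (-4)·0.000) / (-9) = 0.111
  x_3 = (-3 - (2)·0.000 - (-3)·0.000) / (8) = -0.375
Iteration 2:
  x_1 = (-3 - (-2)·0.111 - (1)·-0.375) / (4) = -0.601
  x_2 = (-1 - (4)·-0.750 - (-4)·-0.375) / (-9) = -0.056
  x_3 = (-3 - (2)·-0.750 - (-3)·0.111) / (8) = -0.146

-0.146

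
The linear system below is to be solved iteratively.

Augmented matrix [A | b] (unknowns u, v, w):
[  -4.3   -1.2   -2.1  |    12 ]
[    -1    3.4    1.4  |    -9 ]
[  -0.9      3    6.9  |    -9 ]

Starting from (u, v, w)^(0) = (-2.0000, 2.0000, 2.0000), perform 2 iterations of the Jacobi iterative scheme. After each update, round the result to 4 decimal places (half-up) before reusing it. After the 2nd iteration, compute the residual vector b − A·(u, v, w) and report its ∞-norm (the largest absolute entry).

6.2655

Iteration 1:
  u = (12 - (-1.2)·2.0000 - (-2.1)·2.0000) / (-4.3) = -4.3256
  v = (-9 - (-1)·-2.0000 - (1.4)·2.0000) / (3.4) = -4.0588
  w = (-9 - (-0.9)·-2.0000 - (3)·2.0000) / (6.9) = -2.4348
Iteration 2:
  u = (12 - (-1.2)·-4.0588 - (-2.1)·-2.4348) / (-4.3) = -0.4689
  v = (-9 - (-1)·-4.3256 - (1.4)·-2.4348) / (3.4) = -2.9167
  w = (-9 - (-0.9)·-4.3256 - (3)·-4.0588) / (6.9) = -0.1039
Residual b − A·x = (6.2655, 0.5933, 0.0450); ∞-norm = 6.2655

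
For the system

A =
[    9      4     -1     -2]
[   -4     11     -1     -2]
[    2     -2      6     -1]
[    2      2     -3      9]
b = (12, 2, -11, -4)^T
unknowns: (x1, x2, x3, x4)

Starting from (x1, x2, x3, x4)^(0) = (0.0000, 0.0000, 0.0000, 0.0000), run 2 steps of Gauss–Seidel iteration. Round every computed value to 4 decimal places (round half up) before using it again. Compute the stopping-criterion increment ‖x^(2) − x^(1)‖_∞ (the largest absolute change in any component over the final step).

Iteration 1:
  x1 = (12 - (4)·0.0000 - (-1)·0.0000 - (-2)·0.0000) / (9) = 1.3333
  x2 = (2 - (-4)·1.3333 - (-1)·0.0000 - (-2)·0.0000) / (11) = 0.6667
  x3 = (-11 - (2)·1.3333 - (-2)·0.6667 - (-1)·0.0000) / (6) = -2.0555
  x4 = (-4 - (2)·1.3333 - (2)·0.6667 - (-3)·-2.0555) / (9) = -1.5741
Iteration 2:
  x1 = (12 - (4)·0.6667 - (-1)·-2.0555 - (-2)·-1.5741) / (9) = 0.4588
  x2 = (2 - (-4)·0.4588 - (-1)·-2.0555 - (-2)·-1.5741) / (11) = -0.1244
  x3 = (-11 - (2)·0.4588 - (-2)·-0.1244 - (-1)·-1.5741) / (6) = -2.2901
  x4 = (-4 - (2)·0.4588 - (2)·-0.1244 - (-3)·-2.2901) / (9) = -1.2821
Change: (-0.8745, -0.7911, -0.2346, 0.2920) → max |·| = 0.8745

0.8745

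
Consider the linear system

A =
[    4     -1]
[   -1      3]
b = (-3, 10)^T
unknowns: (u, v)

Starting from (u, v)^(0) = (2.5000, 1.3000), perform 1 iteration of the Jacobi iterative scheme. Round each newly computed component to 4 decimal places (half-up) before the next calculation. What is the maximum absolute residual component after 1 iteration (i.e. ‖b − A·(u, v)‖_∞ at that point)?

2.9251

Iteration 1:
  u = (-3 - (-1)·1.3000) / (4) = -0.4250
  v = (10 - (-1)·2.5000) / (3) = 4.1667
Residual b − A·x = (2.8667, -2.9251); ∞-norm = 2.9251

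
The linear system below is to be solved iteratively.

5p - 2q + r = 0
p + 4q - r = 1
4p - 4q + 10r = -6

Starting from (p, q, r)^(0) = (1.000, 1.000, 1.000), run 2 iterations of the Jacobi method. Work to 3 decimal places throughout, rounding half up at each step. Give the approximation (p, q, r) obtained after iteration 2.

(0.220, 0.050, -0.580)

Iteration 1:
  p = (0 - (-2)·1.000 - (1)·1.000) / (5) = 0.200
  q = (1 - (1)·1.000 - (-1)·1.000) / (4) = 0.250
  r = (-6 - (4)·1.000 - (-4)·1.000) / (10) = -0.600
Iteration 2:
  p = (0 - (-2)·0.250 - (1)·-0.600) / (5) = 0.220
  q = (1 - (1)·0.200 - (-1)·-0.600) / (4) = 0.050
  r = (-6 - (4)·0.200 - (-4)·0.250) / (10) = -0.580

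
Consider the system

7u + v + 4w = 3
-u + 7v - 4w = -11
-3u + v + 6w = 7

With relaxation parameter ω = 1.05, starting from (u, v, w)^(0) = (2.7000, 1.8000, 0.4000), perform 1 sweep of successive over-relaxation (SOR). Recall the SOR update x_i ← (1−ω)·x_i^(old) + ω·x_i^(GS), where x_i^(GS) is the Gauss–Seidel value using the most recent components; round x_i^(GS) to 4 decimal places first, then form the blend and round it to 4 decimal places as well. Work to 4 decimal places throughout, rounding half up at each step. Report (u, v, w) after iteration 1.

Iteration 1:
  u: GS value = (3 - (1)·1.8000 - (4)·0.4000) / (7) = -0.0571;  u ← (1−ω)·2.7000 + ω·-0.0571 = -0.1950
  v: GS value = (-11 - (-1)·-0.1950 - (-4)·0.4000) / (7) = -1.3707;  v ← (1−ω)·1.8000 + ω·-1.3707 = -1.5292
  w: GS value = (7 - (-3)·-0.1950 - (1)·-1.5292) / (6) = 1.3240;  w ← (1−ω)·0.4000 + ω·1.3240 = 1.3702

(-0.1950, -1.5292, 1.3702)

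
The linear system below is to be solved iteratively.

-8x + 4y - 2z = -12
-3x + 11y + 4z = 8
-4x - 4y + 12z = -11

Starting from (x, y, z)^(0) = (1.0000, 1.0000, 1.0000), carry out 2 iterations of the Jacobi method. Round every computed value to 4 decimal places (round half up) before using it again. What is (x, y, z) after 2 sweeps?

Iteration 1:
  x = (-12 - (4)·1.0000 - (-2)·1.0000) / (-8) = 1.7500
  y = (8 - (-3)·1.0000 - (4)·1.0000) / (11) = 0.6364
  z = (-11 - (-4)·1.0000 - (-4)·1.0000) / (12) = -0.2500
Iteration 2:
  x = (-12 - (4)·0.6364 - (-2)·-0.2500) / (-8) = 1.8807
  y = (8 - (-3)·1.7500 - (4)·-0.2500) / (11) = 1.2955
  z = (-11 - (-4)·1.7500 - (-4)·0.6364) / (12) = -0.1212

(1.8807, 1.2955, -0.1212)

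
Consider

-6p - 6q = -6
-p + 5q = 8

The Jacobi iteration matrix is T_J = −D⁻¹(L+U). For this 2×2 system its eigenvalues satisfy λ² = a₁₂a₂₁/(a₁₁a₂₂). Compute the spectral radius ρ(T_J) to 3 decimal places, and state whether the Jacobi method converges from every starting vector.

a₁₂a₂₁/(a₁₁a₂₂) = (-6)·(-1) / ((-6)·(5)) = -0.200000
ρ = √|-0.200000| = √0.200000 = 0.447
ρ < 1, so Jacobi converges

0.447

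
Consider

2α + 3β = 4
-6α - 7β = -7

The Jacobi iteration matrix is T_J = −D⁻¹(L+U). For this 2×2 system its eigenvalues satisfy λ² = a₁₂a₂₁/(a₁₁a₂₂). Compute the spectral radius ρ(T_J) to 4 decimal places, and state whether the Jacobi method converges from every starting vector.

a₁₂a₂₁/(a₁₁a₂₂) = (3)·(-6) / ((2)·(-7)) = 1.285714
ρ = √|1.285714| = √1.285714 = 1.1339
ρ > 1, so Jacobi diverges

1.1339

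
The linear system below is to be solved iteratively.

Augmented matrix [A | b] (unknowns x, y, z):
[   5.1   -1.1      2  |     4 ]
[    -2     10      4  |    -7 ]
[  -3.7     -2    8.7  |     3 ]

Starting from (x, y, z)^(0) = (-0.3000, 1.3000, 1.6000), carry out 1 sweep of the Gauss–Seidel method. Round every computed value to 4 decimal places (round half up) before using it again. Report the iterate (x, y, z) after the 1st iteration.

Iteration 1:
  x = (4 - (-1.1)·1.3000 - (2)·1.6000) / (5.1) = 0.4373
  y = (-7 - (-2)·0.4373 - (4)·1.6000) / (10) = -1.2525
  z = (3 - (-3.7)·0.4373 - (-2)·-1.2525) / (8.7) = 0.2429

(0.4373, -1.2525, 0.2429)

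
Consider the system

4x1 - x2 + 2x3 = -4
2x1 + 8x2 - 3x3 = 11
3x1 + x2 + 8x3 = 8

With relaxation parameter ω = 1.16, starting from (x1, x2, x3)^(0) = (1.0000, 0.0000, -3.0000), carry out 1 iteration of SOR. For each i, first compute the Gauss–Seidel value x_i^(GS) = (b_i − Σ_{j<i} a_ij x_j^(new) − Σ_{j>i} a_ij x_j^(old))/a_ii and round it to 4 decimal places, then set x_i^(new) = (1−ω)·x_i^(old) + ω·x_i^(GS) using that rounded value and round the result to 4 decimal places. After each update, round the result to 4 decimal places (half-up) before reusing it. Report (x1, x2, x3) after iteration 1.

(0.4200, 0.1682, 1.4329)

Iteration 1:
  x1: GS value = (-4 - (-1)·0.0000 - (2)·-3.0000) / (4) = 0.5000;  x1 ← (1−ω)·1.0000 + ω·0.5000 = 0.4200
  x2: GS value = (11 - (2)·0.4200 - (-3)·-3.0000) / (8) = 0.1450;  x2 ← (1−ω)·0.0000 + ω·0.1450 = 0.1682
  x3: GS value = (8 - (3)·0.4200 - (1)·0.1682) / (8) = 0.8215;  x3 ← (1−ω)·-3.0000 + ω·0.8215 = 1.4329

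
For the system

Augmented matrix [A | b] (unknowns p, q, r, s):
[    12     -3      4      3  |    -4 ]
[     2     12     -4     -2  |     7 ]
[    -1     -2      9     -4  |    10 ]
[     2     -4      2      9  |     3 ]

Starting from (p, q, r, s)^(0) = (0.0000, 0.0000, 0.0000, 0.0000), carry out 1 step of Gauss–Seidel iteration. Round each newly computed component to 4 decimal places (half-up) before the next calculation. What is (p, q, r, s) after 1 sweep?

(-0.3333, 0.6389, 1.2161, 0.4211)

Iteration 1:
  p = (-4 - (-3)·0.0000 - (4)·0.0000 - (3)·0.0000) / (12) = -0.3333
  q = (7 - (2)·-0.3333 - (-4)·0.0000 - (-2)·0.0000) / (12) = 0.6389
  r = (10 - (-1)·-0.3333 - (-2)·0.6389 - (-4)·0.0000) / (9) = 1.2161
  s = (3 - (2)·-0.3333 - (-4)·0.6389 - (2)·1.2161) / (9) = 0.4211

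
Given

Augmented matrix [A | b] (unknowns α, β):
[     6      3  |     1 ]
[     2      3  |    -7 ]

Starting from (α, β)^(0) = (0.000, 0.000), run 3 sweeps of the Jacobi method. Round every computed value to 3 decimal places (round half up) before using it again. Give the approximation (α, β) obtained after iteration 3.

Iteration 1:
  α = (1 - (3)·0.000) / (6) = 0.167
  β = (-7 - (2)·0.000) / (3) = -2.333
Iteration 2:
  α = (1 - (3)·-2.333) / (6) = 1.333
  β = (-7 - (2)·0.167) / (3) = -2.445
Iteration 3:
  α = (1 - (3)·-2.445) / (6) = 1.389
  β = (-7 - (2)·1.333) / (3) = -3.222

(1.389, -3.222)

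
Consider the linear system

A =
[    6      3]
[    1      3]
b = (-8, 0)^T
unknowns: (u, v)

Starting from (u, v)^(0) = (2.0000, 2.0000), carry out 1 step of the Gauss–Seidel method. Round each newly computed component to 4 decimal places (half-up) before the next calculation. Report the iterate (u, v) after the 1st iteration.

(-2.3333, 0.7778)

Iteration 1:
  u = (-8 - (3)·2.0000) / (6) = -2.3333
  v = (0 - (1)·-2.3333) / (3) = 0.7778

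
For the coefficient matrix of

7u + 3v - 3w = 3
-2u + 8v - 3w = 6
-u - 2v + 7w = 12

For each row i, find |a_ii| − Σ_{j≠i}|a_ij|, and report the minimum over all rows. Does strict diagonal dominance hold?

1

row 1: |7| − (3+3) = 1
row 2: |8| − (2+3) = 3
row 3: |7| − (1+2) = 4
minimum over rows = 1 → strictly diagonally dominant (convergence guaranteed)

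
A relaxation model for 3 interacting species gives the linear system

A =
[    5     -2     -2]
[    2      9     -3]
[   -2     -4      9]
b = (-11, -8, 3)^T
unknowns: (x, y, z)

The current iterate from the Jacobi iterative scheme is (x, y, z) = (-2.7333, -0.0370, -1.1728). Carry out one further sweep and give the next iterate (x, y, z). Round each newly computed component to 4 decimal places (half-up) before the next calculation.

(-2.6839, -0.6724, -0.2905)

One sweep:
  x = (-11 - (-2)·-0.0370 - (-2)·-1.1728) / (5) = -2.6839
  y = (-8 - (2)·-2.7333 - (-3)·-1.1728) / (9) = -0.6724
  z = (3 - (-2)·-2.7333 - (-4)·-0.0370) / (9) = -0.2905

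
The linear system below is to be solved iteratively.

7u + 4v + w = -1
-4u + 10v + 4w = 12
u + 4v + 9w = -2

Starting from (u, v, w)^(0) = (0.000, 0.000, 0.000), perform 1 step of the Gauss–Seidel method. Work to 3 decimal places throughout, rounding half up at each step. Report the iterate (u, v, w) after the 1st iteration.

(-0.143, 1.143, -0.714)

Iteration 1:
  u = (-1 - (4)·0.000 - (1)·0.000) / (7) = -0.143
  v = (12 - (-4)·-0.143 - (4)·0.000) / (10) = 1.143
  w = (-2 - (1)·-0.143 - (4)·1.143) / (9) = -0.714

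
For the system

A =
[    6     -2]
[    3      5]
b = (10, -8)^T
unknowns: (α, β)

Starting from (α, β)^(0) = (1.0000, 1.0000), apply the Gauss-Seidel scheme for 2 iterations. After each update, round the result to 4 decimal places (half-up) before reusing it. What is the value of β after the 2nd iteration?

-2.0400

Iteration 1:
  α = (10 - (-2)·1.0000) / (6) = 2.0000
  β = (-8 - (3)·2.0000) / (5) = -2.8000
Iteration 2:
  α = (10 - (-2)·-2.8000) / (6) = 0.7333
  β = (-8 - (3)·0.7333) / (5) = -2.0400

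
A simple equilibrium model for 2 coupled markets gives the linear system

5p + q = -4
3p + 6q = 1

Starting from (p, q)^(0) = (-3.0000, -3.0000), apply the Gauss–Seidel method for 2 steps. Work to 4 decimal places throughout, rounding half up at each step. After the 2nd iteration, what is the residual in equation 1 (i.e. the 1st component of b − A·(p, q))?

-0.3268

Iteration 1:
  p = (-4 - (1)·-3.0000) / (5) = -0.2000
  q = (1 - (3)·-0.2000) / (6) = 0.2667
Iteration 2:
  p = (-4 - (1)·0.2667) / (5) = -0.8533
  q = (1 - (3)·-0.8533) / (6) = 0.5933
Residual b − A·x = (-0.3268, 0.0001)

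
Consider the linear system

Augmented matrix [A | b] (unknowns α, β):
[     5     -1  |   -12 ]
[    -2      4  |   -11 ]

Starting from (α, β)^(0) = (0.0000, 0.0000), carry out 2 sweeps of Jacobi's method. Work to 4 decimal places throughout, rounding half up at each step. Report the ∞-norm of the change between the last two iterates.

1.2000

Iteration 1:
  α = (-12 - (-1)·0.0000) / (5) = -2.4000
  β = (-11 - (-2)·0.0000) / (4) = -2.7500
Iteration 2:
  α = (-12 - (-1)·-2.7500) / (5) = -2.9500
  β = (-11 - (-2)·-2.4000) / (4) = -3.9500
Change: (-0.5500, -1.2000) → max |·| = 1.2000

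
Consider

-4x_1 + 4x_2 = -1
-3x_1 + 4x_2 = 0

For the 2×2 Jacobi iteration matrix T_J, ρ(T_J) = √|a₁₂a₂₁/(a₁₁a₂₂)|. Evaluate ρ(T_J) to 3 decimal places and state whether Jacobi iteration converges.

a₁₂a₂₁/(a₁₁a₂₂) = (4)·(-3) / ((-4)·(4)) = 0.750000
ρ = √|0.750000| = √0.750000 = 0.866
ρ < 1, so Jacobi converges

0.866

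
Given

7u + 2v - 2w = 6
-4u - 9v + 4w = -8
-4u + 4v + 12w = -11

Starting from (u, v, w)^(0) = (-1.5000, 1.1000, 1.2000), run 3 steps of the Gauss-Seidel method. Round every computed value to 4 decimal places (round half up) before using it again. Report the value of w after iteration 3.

-0.8361

Iteration 1:
  u = (6 - (2)·1.1000 - (-2)·1.2000) / (7) = 0.8857
  v = (-8 - (-4)·0.8857 - (4)·1.2000) / (-9) = 1.0286
  w = (-11 - (-4)·0.8857 - (4)·1.0286) / (12) = -0.9643
Iteration 2:
  u = (6 - (2)·1.0286 - (-2)·-0.9643) / (7) = 0.2877
  v = (-8 - (-4)·0.2877 - (4)·-0.9643) / (-9) = 0.3324
  w = (-11 - (-4)·0.2877 - (4)·0.3324) / (12) = -0.9316
Iteration 3:
  u = (6 - (2)·0.3324 - (-2)·-0.9316) / (7) = 0.4960
  v = (-8 - (-4)·0.4960 - (4)·-0.9316) / (-9) = 0.2544
  w = (-11 - (-4)·0.4960 - (4)·0.2544) / (12) = -0.8361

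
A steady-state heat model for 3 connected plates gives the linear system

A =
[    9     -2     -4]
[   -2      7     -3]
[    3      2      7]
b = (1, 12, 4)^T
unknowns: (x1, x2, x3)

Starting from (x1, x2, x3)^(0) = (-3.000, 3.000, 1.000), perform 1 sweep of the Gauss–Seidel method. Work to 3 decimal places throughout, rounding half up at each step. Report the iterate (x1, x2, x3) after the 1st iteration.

Iteration 1:
  x1 = (1 - (-2)·3.000 - (-4)·1.000) / (9) = 1.222
  x2 = (12 - (-2)·1.222 - (-3)·1.000) / (7) = 2.492
  x3 = (4 - (3)·1.222 - (2)·2.492) / (7) = -0.664

(1.222, 2.492, -0.664)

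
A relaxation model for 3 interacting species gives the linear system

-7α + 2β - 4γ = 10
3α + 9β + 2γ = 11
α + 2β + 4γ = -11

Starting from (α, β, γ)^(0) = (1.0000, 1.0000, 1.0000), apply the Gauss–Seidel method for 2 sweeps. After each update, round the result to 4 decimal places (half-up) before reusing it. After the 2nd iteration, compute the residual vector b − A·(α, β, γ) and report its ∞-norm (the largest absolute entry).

Iteration 1:
  α = (10 - (2)·1.0000 - (-4)·1.0000) / (-7) = -1.7143
  β = (11 - (3)·-1.7143 - (2)·1.0000) / (9) = 1.5714
  γ = (-11 - (1)·-1.7143 - (2)·1.5714) / (4) = -3.1071
Iteration 2:
  α = (10 - (2)·1.5714 - (-4)·-3.1071) / (-7) = 0.7959
  β = (11 - (3)·0.7959 - (2)·-3.1071) / (9) = 1.6474
  γ = (-11 - (1)·0.7959 - (2)·1.6474) / (4) = -3.7727
Residual b − A·x = (-2.8143, 1.3311, 0.0001); ∞-norm = 2.8143

2.8143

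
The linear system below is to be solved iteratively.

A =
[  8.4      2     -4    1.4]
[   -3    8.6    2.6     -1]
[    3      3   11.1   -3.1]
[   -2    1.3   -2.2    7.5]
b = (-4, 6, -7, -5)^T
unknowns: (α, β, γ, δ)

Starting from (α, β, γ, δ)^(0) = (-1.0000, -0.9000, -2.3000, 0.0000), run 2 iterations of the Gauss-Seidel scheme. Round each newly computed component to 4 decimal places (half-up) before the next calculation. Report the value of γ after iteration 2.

-0.9317

Iteration 1:
  α = (-4 - (2)·-0.9000 - (-4)·-2.3000 - (1.4)·0.0000) / (8.4) = -1.3571
  β = (6 - (-3)·-1.3571 - (2.6)·-2.3000 - (-1)·0.0000) / (8.6) = 0.9196
  γ = (-7 - (3)·-1.3571 - (3)·0.9196 - (-3.1)·0.0000) / (11.1) = -0.5124
  δ = (-5 - (-2)·-1.3571 - (1.3)·0.9196 - (-2.2)·-0.5124) / (7.5) = -1.3383
Iteration 2:
  α = (-4 - (2)·0.9196 - (-4)·-0.5124 - (1.4)·-1.3383) / (8.4) = -0.7161
  β = (6 - (-3)·-0.7161 - (2.6)·-0.5124 - (-1)·-1.3383) / (8.6) = 0.4472
  γ = (-7 - (3)·-0.7161 - (3)·0.4472 - (-3.1)·-1.3383) / (11.1) = -0.9317
  δ = (-5 - (-2)·-0.7161 - (1.3)·0.4472 - (-2.2)·-0.9317) / (7.5) = -1.2084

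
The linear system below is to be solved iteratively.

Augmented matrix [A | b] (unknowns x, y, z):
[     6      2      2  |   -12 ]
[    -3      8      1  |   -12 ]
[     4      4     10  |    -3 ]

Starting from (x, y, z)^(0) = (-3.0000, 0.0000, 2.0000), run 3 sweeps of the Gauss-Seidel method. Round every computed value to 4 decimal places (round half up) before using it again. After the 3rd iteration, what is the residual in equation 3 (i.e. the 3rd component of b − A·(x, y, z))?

Iteration 1:
  x = (-12 - (2)·0.0000 - (2)·2.0000) / (6) = -2.6667
  y = (-12 - (-3)·-2.6667 - (1)·2.0000) / (8) = -2.7500
  z = (-3 - (4)·-2.6667 - (4)·-2.7500) / (10) = 1.8667
Iteration 2:
  x = (-12 - (2)·-2.7500 - (2)·1.8667) / (6) = -1.7056
  y = (-12 - (-3)·-1.7056 - (1)·1.8667) / (8) = -2.3729
  z = (-3 - (4)·-1.7056 - (4)·-2.3729) / (10) = 1.3314
Iteration 3:
  x = (-12 - (2)·-2.3729 - (2)·1.3314) / (6) = -1.6528
  y = (-12 - (-3)·-1.6528 - (1)·1.3314) / (8) = -2.2862
  z = (-3 - (4)·-1.6528 - (4)·-2.2862) / (10) = 1.2756
Residual b − A·x = (-0.0620, 0.0556, 0.0000)

0.0000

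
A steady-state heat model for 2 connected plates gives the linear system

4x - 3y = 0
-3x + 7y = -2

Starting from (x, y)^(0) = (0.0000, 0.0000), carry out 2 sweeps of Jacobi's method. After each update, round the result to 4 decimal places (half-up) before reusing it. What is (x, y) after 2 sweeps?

(-0.2143, -0.2857)

Iteration 1:
  x = (0 - (-3)·0.0000) / (4) = 0.0000
  y = (-2 - (-3)·0.0000) / (7) = -0.2857
Iteration 2:
  x = (0 - (-3)·-0.2857) / (4) = -0.2143
  y = (-2 - (-3)·0.0000) / (7) = -0.2857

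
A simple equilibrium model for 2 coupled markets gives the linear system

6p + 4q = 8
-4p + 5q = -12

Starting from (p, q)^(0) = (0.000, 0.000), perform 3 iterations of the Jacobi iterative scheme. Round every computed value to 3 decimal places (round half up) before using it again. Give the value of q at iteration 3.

-0.054

Iteration 1:
  p = (8 - (4)·0.000) / (6) = 1.333
  q = (-12 - (-4)·0.000) / (5) = -2.400
Iteration 2:
  p = (8 - (4)·-2.400) / (6) = 2.933
  q = (-12 - (-4)·1.333) / (5) = -1.334
Iteration 3:
  p = (8 - (4)·-1.334) / (6) = 2.223
  q = (-12 - (-4)·2.933) / (5) = -0.054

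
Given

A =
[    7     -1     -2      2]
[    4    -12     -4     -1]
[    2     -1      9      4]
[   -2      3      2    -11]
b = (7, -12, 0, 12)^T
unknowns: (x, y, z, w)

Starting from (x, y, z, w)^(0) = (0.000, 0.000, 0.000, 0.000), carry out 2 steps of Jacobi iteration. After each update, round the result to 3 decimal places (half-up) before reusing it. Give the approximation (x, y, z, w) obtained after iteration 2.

(1.455, 1.424, 0.374, -1.000)

Iteration 1:
  x = (7 - (-1)·0.000 - (-2)·0.000 - (2)·0.000) / (7) = 1.000
  y = (-12 - (4)·0.000 - (-4)·0.000 - (-1)·0.000) / (-12) = 1.000
  z = (0 - (2)·0.000 - (-1)·0.000 - (4)·0.000) / (9) = 0.000
  w = (12 - (-2)·0.000 - (3)·0.000 - (2)·0.000) / (-11) = -1.091
Iteration 2:
  x = (7 - (-1)·1.000 - (-2)·0.000 - (2)·-1.091) / (7) = 1.455
  y = (-12 - (4)·1.000 - (-4)·0.000 - (-1)·-1.091) / (-12) = 1.424
  z = (0 - (2)·1.000 - (-1)·1.000 - (4)·-1.091) / (9) = 0.374
  w = (12 - (-2)·1.000 - (3)·1.000 - (2)·0.000) / (-11) = -1.000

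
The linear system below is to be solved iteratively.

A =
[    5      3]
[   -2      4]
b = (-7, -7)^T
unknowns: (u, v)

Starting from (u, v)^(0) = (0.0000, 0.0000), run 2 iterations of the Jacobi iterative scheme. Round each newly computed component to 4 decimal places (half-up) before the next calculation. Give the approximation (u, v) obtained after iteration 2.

(-0.3500, -2.4500)

Iteration 1:
  u = (-7 - (3)·0.0000) / (5) = -1.4000
  v = (-7 - (-2)·0.0000) / (4) = -1.7500
Iteration 2:
  u = (-7 - (3)·-1.7500) / (5) = -0.3500
  v = (-7 - (-2)·-1.4000) / (4) = -2.4500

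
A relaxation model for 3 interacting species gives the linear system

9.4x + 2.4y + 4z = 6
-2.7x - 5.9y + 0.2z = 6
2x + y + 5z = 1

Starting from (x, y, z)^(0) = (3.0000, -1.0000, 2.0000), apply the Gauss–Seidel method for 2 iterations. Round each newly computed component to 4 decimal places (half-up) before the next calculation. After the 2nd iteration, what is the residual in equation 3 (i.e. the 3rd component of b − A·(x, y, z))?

0.0000

Iteration 1:
  x = (6 - (2.4)·-1.0000 - (4)·2.0000) / (9.4) = 0.0426
  y = (6 - (-2.7)·0.0426 - (0.2)·2.0000) / (-5.9) = -0.9686
  z = (1 - (2)·0.0426 - (1)·-0.9686) / (5) = 0.3767
Iteration 2:
  x = (6 - (2.4)·-0.9686 - (4)·0.3767) / (9.4) = 0.7253
  y = (6 - (-2.7)·0.7253 - (0.2)·0.3767) / (-5.9) = -1.3361
  z = (1 - (2)·0.7253 - (1)·-1.3361) / (5) = 0.1771
Residual b − A·x = (1.6804, 0.0399, 0.0000)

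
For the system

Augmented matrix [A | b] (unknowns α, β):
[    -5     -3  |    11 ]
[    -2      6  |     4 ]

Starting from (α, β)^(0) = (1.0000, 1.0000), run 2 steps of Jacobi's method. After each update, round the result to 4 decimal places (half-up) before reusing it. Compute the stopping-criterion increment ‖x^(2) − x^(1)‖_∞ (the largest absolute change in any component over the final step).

1.2667

Iteration 1:
  α = (11 - (-3)·1.0000) / (-5) = -2.8000
  β = (4 - (-2)·1.0000) / (6) = 1.0000
Iteration 2:
  α = (11 - (-3)·1.0000) / (-5) = -2.8000
  β = (4 - (-2)·-2.8000) / (6) = -0.2667
Change: (0.0000, -1.2667) → max |·| = 1.2667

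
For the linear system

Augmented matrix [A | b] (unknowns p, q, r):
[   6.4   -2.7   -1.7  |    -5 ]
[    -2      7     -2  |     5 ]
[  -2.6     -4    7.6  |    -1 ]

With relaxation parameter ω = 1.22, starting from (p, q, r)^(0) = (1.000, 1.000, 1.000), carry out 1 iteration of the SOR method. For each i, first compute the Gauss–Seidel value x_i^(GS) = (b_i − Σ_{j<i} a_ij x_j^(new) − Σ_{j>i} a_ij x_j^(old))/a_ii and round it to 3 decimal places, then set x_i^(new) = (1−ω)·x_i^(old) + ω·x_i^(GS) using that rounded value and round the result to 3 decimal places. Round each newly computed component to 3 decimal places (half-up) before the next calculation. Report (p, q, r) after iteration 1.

Iteration 1:
  p: GS value = (-5 - (-2.7)·1.000 - (-1.7)·1.000) / (6.4) = -0.094;  p ← (1−ω)·1.000 + ω·-0.094 = -0.335
  q: GS value = (5 - (-2)·-0.335 - (-2)·1.000) / (7) = 0.904;  q ← (1−ω)·1.000 + ω·0.904 = 0.883
  r: GS value = (-1 - (-2.6)·-0.335 - (-4)·0.883) / (7.6) = 0.219;  r ← (1−ω)·1.000 + ω·0.219 = 0.047

(-0.335, 0.883, 0.047)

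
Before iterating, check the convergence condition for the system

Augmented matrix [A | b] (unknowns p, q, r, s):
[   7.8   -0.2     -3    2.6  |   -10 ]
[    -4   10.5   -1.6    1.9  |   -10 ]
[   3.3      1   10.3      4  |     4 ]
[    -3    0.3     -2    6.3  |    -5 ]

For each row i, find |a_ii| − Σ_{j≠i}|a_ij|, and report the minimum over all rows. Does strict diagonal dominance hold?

row 1: |7.8| − (0.2+3+2.6) = 2
row 2: |10.5| − (4+1.6+1.9) = 3
row 3: |10.3| − (3.3+1+4) = 2
row 4: |6.3| − (3+0.3+2) = 1
minimum over rows = 1 → strictly diagonally dominant (convergence guaranteed)

1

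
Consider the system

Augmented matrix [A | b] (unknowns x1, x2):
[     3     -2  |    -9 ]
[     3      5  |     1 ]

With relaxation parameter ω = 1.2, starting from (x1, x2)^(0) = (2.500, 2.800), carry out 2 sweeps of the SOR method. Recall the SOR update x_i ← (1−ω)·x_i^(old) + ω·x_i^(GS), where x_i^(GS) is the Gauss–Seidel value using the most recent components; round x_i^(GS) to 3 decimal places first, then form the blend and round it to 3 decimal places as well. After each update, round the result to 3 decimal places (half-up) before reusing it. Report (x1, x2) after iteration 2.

Iteration 1:
  x1: GS value = (-9 - (-2)·2.800) / (3) = -1.133;  x1 ← (1−ω)·2.500 + ω·-1.133 = -1.860
  x2: GS value = (1 - (3)·-1.860) / (5) = 1.316;  x2 ← (1−ω)·2.800 + ω·1.316 = 1.019
Iteration 2:
  x1: GS value = (-9 - (-2)·1.019) / (3) = -2.321;  x1 ← (1−ω)·-1.860 + ω·-2.321 = -2.413
  x2: GS value = (1 - (3)·-2.413) / (5) = 1.648;  x2 ← (1−ω)·1.019 + ω·1.648 = 1.774

(-2.413, 1.774)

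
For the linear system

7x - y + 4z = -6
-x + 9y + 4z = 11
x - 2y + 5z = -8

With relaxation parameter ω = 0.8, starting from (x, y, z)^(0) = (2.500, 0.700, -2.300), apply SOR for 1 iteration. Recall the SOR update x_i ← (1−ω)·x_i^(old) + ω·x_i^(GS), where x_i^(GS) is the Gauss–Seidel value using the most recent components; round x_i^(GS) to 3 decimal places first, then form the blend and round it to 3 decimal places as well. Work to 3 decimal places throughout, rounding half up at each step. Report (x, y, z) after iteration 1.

(0.946, 2.020, -1.245)

Iteration 1:
  x: GS value = (-6 - (-1)·0.700 - (4)·-2.300) / (7) = 0.557;  x ← (1−ω)·2.500 + ω·0.557 = 0.946
  y: GS value = (11 - (-1)·0.946 - (4)·-2.300) / (9) = 2.350;  y ← (1−ω)·0.700 + ω·2.350 = 2.020
  z: GS value = (-8 - (1)·0.946 - (-2)·2.020) / (5) = -0.981;  z ← (1−ω)·-2.300 + ω·-0.981 = -1.245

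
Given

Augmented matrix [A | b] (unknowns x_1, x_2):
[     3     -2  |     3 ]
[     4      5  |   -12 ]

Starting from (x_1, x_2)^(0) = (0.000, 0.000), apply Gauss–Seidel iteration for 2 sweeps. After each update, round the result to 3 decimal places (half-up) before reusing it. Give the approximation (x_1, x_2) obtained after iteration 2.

(-1.133, -1.494)

Iteration 1:
  x_1 = (3 - (-2)·0.000) / (3) = 1.000
  x_2 = (-12 - (4)·1.000) / (5) = -3.200
Iteration 2:
  x_1 = (3 - (-2)·-3.200) / (3) = -1.133
  x_2 = (-12 - (4)·-1.133) / (5) = -1.494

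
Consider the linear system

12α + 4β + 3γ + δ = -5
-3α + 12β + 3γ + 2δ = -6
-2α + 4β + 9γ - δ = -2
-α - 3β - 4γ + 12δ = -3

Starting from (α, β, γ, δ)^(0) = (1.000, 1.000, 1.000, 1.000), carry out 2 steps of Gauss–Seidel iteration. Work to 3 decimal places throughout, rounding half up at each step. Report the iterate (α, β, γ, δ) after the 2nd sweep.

Iteration 1:
  α = (-5 - (4)·1.000 - (3)·1.000 - (1)·1.000) / (12) = -1.083
  β = (-6 - (-3)·-1.083 - (3)·1.000 - (2)·1.000) / (12) = -1.187
  γ = (-2 - (-2)·-1.083 - (4)·-1.187 - (-1)·1.000) / (9) = 0.176
  δ = (-3 - (-1)·-1.083 - (-3)·-1.187 - (-4)·0.176) / (12) = -0.578
Iteration 2:
  α = (-5 - (4)·-1.187 - (3)·0.176 - (1)·-0.578) / (12) = -0.017
  β = (-6 - (-3)·-0.017 - (3)·0.176 - (2)·-0.578) / (12) = -0.452
  γ = (-2 - (-2)·-0.017 - (4)·-0.452 - (-1)·-0.578) / (9) = -0.089
  δ = (-3 - (-1)·-0.017 - (-3)·-0.452 - (-4)·-0.089) / (12) = -0.394

(-0.017, -0.452, -0.089, -0.394)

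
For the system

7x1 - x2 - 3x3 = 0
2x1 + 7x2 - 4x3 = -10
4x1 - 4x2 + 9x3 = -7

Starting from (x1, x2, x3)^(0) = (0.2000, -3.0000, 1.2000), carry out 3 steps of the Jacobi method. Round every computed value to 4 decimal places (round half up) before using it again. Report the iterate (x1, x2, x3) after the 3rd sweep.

(-0.8892, -1.7959, -1.5125)

Iteration 1:
  x1 = (0 - (-1)·-3.0000 - (-3)·1.2000) / (7) = 0.0857
  x2 = (-10 - (2)·0.2000 - (-4)·1.2000) / (7) = -0.8000
  x3 = (-7 - (4)·0.2000 - (-4)·-3.0000) / (9) = -2.2000
Iteration 2:
  x1 = (0 - (-1)·-0.8000 - (-3)·-2.2000) / (7) = -1.0571
  x2 = (-10 - (2)·0.0857 - (-4)·-2.2000) / (7) = -2.7102
  x3 = (-7 - (4)·0.0857 - (-4)·-0.8000) / (9) = -1.1714
Iteration 3:
  x1 = (0 - (-1)·-2.7102 - (-3)·-1.1714) / (7) = -0.8892
  x2 = (-10 - (2)·-1.0571 - (-4)·-1.1714) / (7) = -1.7959
  x3 = (-7 - (4)·-1.0571 - (-4)·-2.7102) / (9) = -1.5125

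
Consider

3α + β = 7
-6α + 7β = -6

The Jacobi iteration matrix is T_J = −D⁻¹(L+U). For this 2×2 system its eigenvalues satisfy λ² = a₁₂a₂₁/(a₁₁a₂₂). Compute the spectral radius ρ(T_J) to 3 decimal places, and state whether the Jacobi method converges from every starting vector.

0.535

a₁₂a₂₁/(a₁₁a₂₂) = (1)·(-6) / ((3)·(7)) = -0.285714
ρ = √|-0.285714| = √0.285714 = 0.535
ρ < 1, so Jacobi converges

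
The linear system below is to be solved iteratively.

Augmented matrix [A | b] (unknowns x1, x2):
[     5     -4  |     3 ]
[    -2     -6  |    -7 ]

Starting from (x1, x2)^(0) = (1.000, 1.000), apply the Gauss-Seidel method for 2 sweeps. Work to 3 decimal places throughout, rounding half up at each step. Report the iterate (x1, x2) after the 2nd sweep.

(1.160, 0.780)

Iteration 1:
  x1 = (3 - (-4)·1.000) / (5) = 1.400
  x2 = (-7 - (-2)·1.400) / (-6) = 0.700
Iteration 2:
  x1 = (3 - (-4)·0.700) / (5) = 1.160
  x2 = (-7 - (-2)·1.160) / (-6) = 0.780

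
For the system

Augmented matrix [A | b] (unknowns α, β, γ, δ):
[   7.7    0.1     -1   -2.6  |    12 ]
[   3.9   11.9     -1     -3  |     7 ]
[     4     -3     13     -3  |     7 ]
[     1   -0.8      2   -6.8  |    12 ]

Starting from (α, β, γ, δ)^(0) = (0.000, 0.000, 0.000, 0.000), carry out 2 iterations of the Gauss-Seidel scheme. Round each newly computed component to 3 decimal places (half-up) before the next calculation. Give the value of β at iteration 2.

-0.134

Iteration 1:
  α = (12 - (0.1)·0.000 - (-1)·0.000 - (-2.6)·0.000) / (7.7) = 1.558
  β = (7 - (3.9)·1.558 - (-1)·0.000 - (-3)·0.000) / (11.9) = 0.078
  γ = (7 - (4)·1.558 - (-3)·0.078 - (-3)·0.000) / (13) = 0.077
  δ = (12 - (1)·1.558 - (-0.8)·0.078 - (2)·0.077) / (-6.8) = -1.522
Iteration 2:
  α = (12 - (0.1)·0.078 - (-1)·0.077 - (-2.6)·-1.522) / (7.7) = 1.054
  β = (7 - (3.9)·1.054 - (-1)·0.077 - (-3)·-1.522) / (11.9) = -0.134
  γ = (7 - (4)·1.054 - (-3)·-0.134 - (-3)·-1.522) / (13) = -0.168
  δ = (12 - (1)·1.054 - (-0.8)·-0.134 - (2)·-0.168) / (-6.8) = -1.643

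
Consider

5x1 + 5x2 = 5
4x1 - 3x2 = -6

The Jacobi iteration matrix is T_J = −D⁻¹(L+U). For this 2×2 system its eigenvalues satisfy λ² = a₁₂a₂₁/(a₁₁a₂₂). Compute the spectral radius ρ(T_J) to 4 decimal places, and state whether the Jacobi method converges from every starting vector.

1.1547

a₁₂a₂₁/(a₁₁a₂₂) = (5)·(4) / ((5)·(-3)) = -1.333333
ρ = √|-1.333333| = √1.333333 = 1.1547
ρ > 1, so Jacobi diverges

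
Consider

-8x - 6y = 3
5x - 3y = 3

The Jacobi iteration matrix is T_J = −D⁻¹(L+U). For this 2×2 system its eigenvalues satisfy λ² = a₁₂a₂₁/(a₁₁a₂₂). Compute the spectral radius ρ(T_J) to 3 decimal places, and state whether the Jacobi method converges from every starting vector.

a₁₂a₂₁/(a₁₁a₂₂) = (-6)·(5) / ((-8)·(-3)) = -1.250000
ρ = √|-1.250000| = √1.250000 = 1.118
ρ > 1, so Jacobi diverges

1.118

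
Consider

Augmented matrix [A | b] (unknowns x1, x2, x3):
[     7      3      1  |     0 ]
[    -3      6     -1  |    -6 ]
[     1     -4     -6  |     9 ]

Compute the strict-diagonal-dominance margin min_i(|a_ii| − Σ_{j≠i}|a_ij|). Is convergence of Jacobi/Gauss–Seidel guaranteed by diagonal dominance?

1

row 1: |7| − (3+1) = 3
row 2: |6| − (3+1) = 2
row 3: |-6| − (1+4) = 1
minimum over rows = 1 → strictly diagonally dominant (convergence guaranteed)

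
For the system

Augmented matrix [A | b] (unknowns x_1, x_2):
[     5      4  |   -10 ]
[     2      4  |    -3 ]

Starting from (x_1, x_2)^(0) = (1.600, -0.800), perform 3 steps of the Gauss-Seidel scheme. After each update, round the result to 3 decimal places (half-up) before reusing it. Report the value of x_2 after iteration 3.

0.339

Iteration 1:
  x_1 = (-10 - (4)·-0.800) / (5) = -1.360
  x_2 = (-3 - (2)·-1.360) / (4) = -0.070
Iteration 2:
  x_1 = (-10 - (4)·-0.070) / (5) = -1.944
  x_2 = (-3 - (2)·-1.944) / (4) = 0.222
Iteration 3:
  x_1 = (-10 - (4)·0.222) / (5) = -2.178
  x_2 = (-3 - (2)·-2.178) / (4) = 0.339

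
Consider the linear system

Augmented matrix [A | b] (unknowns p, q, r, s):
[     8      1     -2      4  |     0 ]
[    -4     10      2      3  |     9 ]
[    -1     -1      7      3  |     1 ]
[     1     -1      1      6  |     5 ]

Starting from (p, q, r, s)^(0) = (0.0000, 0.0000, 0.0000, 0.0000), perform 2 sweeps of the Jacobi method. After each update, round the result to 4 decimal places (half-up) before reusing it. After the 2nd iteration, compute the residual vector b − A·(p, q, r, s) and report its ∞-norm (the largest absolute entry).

1.8947

Iteration 1:
  p = (0 - (1)·0.0000 - (-2)·0.0000 - (4)·0.0000) / (8) = 0.0000
  q = (9 - (-4)·0.0000 - (2)·0.0000 - (3)·0.0000) / (10) = 0.9000
  r = (1 - (-1)·0.0000 - (-1)·0.0000 - (3)·0.0000) / (7) = 0.1429
  s = (5 - (1)·0.0000 - (-1)·0.0000 - (1)·0.0000) / (6) = 0.8333
Iteration 2:
  p = (0 - (1)·0.9000 - (-2)·0.1429 - (4)·0.8333) / (8) = -0.4934
  q = (9 - (-4)·0.0000 - (2)·0.1429 - (3)·0.8333) / (10) = 0.6214
  r = (1 - (-1)·0.0000 - (-1)·0.9000 - (3)·0.8333) / (7) = -0.0857
  s = (5 - (1)·0.0000 - (-1)·0.9000 - (1)·0.1429) / (6) = 0.9595
Residual b − A·x = (-0.6836, -1.8947, -1.1506, 0.4435); ∞-norm = 1.8947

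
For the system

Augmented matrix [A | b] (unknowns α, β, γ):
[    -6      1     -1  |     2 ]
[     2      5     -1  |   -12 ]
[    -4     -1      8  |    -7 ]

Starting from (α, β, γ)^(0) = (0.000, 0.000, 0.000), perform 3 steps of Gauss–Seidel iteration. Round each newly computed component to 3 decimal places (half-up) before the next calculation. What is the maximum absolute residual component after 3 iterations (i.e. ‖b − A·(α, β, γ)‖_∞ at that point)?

0.010

Iteration 1:
  α = (2 - (1)·0.000 - (-1)·0.000) / (-6) = -0.333
  β = (-12 - (2)·-0.333 - (-1)·0.000) / (5) = -2.267
  γ = (-7 - (-4)·-0.333 - (-1)·-2.267) / (8) = -1.325
Iteration 2:
  α = (2 - (1)·-2.267 - (-1)·-1.325) / (-6) = -0.490
  β = (-12 - (2)·-0.490 - (-1)·-1.325) / (5) = -2.469
  γ = (-7 - (-4)·-0.490 - (-1)·-2.469) / (8) = -1.429
Iteration 3:
  α = (2 - (1)·-2.469 - (-1)·-1.429) / (-6) = -0.507
  β = (-12 - (2)·-0.507 - (-1)·-1.429) / (5) = -2.483
  γ = (-7 - (-4)·-0.507 - (-1)·-2.483) / (8) = -1.439
Residual b − A·x = (0.002, -0.010, 0.001); ∞-norm = 0.010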